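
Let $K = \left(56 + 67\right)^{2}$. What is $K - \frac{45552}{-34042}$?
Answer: $\frac{257533485}{17021} \approx 15130.0$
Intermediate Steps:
$K = 15129$ ($K = 123^{2} = 15129$)
$K - \frac{45552}{-34042} = 15129 - \frac{45552}{-34042} = 15129 - - \frac{22776}{17021} = 15129 + \frac{22776}{17021} = \frac{257533485}{17021}$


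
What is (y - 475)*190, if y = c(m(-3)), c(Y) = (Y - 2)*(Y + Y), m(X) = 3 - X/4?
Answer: -351025/4 ≈ -87756.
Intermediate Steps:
m(X) = 3 - X/4
c(Y) = 2*Y*(-2 + Y) (c(Y) = (-2 + Y)*(2*Y) = 2*Y*(-2 + Y))
y = 105/8 (y = 2*(3 - ¼*(-3))*(-2 + (3 - ¼*(-3))) = 2*(3 + ¾)*(-2 + (3 + ¾)) = 2*(15/4)*(-2 + 15/4) = 2*(15/4)*(7/4) = 105/8 ≈ 13.125)
(y - 475)*190 = (105/8 - 475)*190 = -3695/8*190 = -351025/4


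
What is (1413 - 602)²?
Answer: 657721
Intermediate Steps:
(1413 - 602)² = 811² = 657721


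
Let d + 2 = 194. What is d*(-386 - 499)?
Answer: -169920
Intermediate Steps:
d = 192 (d = -2 + 194 = 192)
d*(-386 - 499) = 192*(-386 - 499) = 192*(-885) = -169920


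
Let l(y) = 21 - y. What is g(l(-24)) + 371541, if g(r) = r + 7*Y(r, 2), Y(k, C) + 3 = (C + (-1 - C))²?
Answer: 371572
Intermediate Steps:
Y(k, C) = -2 (Y(k, C) = -3 + (C + (-1 - C))² = -3 + (-1)² = -3 + 1 = -2)
g(r) = -14 + r (g(r) = r + 7*(-2) = r - 14 = -14 + r)
g(l(-24)) + 371541 = (-14 + (21 - 1*(-24))) + 371541 = (-14 + (21 + 24)) + 371541 = (-14 + 45) + 371541 = 31 + 371541 = 371572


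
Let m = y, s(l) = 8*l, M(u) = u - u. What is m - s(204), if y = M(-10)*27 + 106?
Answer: -1526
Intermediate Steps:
M(u) = 0
y = 106 (y = 0*27 + 106 = 0 + 106 = 106)
m = 106
m - s(204) = 106 - 8*204 = 106 - 1*1632 = 106 - 1632 = -1526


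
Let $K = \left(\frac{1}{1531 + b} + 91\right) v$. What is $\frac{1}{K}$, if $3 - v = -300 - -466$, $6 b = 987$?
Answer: $- \frac{3391}{50299029} \approx -6.7417 \cdot 10^{-5}$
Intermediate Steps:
$b = \frac{329}{2}$ ($b = \frac{1}{6} \cdot 987 = \frac{329}{2} \approx 164.5$)
$v = -163$ ($v = 3 - \left(-300 - -466\right) = 3 - \left(-300 + 466\right) = 3 - 166 = -163$)
$K = - \frac{50299029}{3391}$ ($K = \left(\frac{1}{1531 + \frac{329}{2}} + 91\right) \left(-163\right) = \left(\frac{1}{\frac{3391}{2}} + 91\right) \left(-163\right) = \left(\frac{2}{3391} + 91\right) \left(-163\right) = \frac{308583}{3391} \left(-163\right) = - \frac{50299029}{3391} \approx -14833.0$)
$\frac{1}{K} = \frac{1}{- \frac{50299029}{3391}} = - \frac{3391}{50299029}$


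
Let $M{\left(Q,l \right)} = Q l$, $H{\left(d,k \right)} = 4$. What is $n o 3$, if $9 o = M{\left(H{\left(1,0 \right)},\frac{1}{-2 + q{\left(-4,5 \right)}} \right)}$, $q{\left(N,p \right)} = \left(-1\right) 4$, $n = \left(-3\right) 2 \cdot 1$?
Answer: $\frac{4}{3} \approx 1.3333$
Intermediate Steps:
$n = -6$ ($n = \left(-6\right) 1 = -6$)
$q{\left(N,p \right)} = -4$
$o = - \frac{2}{27}$ ($o = \frac{4 \frac{1}{-2 - 4}}{9} = \frac{4 \frac{1}{-6}}{9} = \frac{4 \left(- \frac{1}{6}\right)}{9} = \frac{1}{9} \left(- \frac{2}{3}\right) = - \frac{2}{27} \approx -0.074074$)
$n o 3 = - 6 \left(\left(- \frac{2}{27}\right) 3\right) = \left(-6\right) \left(- \frac{2}{9}\right) = \frac{4}{3}$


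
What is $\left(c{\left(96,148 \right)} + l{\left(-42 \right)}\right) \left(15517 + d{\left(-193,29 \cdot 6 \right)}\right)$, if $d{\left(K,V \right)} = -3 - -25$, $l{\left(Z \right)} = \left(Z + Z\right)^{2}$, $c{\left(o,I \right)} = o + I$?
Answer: $113434700$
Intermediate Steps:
$c{\left(o,I \right)} = I + o$
$l{\left(Z \right)} = 4 Z^{2}$ ($l{\left(Z \right)} = \left(2 Z\right)^{2} = 4 Z^{2}$)
$d{\left(K,V \right)} = 22$ ($d{\left(K,V \right)} = -3 + 25 = 22$)
$\left(c{\left(96,148 \right)} + l{\left(-42 \right)}\right) \left(15517 + d{\left(-193,29 \cdot 6 \right)}\right) = \left(\left(148 + 96\right) + 4 \left(-42\right)^{2}\right) \left(15517 + 22\right) = \left(244 + 4 \cdot 1764\right) 15539 = \left(244 + 7056\right) 15539 = 7300 \cdot 15539 = 113434700$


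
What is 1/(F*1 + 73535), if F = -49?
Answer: 1/73486 ≈ 1.3608e-5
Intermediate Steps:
1/(F*1 + 73535) = 1/(-49*1 + 73535) = 1/(-49 + 73535) = 1/73486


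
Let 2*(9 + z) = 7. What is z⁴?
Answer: 14641/16 ≈ 915.06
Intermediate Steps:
z = -11/2 (z = -9 + (½)*7 = -9 + 7/2 = -11/2 ≈ -5.5000)
z⁴ = (-11/2)⁴ = 14641/16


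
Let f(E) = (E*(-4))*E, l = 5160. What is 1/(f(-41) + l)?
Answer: -1/1564 ≈ -0.00063939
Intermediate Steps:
f(E) = -4*E² (f(E) = (-4*E)*E = -4*E²)
1/(f(-41) + l) = 1/(-4*(-41)² + 5160) = 1/(-4*1681 + 5160) = 1/(-6724 + 5160) = 1/(-1564) = -1/1564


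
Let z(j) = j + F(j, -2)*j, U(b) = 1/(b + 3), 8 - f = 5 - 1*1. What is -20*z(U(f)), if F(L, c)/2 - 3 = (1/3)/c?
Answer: -400/21 ≈ -19.048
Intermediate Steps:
f = 4 (f = 8 - (5 - 1*1) = 8 - (5 - 1) = 8 - 1*4 = 8 - 4 = 4)
U(b) = 1/(3 + b)
F(L, c) = 6 + 2/(3*c) (F(L, c) = 6 + 2*((1/3)/c) = 6 + 2*((1*(1/3))/c) = 6 + 2*(1/(3*c)) = 6 + 2/(3*c))
z(j) = 20*j/3 (z(j) = j + (6 + (2/3)/(-2))*j = j + (6 + (2/3)*(-1/2))*j = j + (6 - 1/3)*j = j + 17*j/3 = 20*j/3)
-20*z(U(f)) = -400/(3*(3 + 4)) = -400/(3*7) = -20*20/21 = -400/21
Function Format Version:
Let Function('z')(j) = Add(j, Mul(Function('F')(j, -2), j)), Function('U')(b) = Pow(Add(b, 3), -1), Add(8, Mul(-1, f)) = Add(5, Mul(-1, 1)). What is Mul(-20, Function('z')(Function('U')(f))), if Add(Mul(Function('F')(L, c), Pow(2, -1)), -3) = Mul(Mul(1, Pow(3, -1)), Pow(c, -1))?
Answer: Rational(-400, 21) ≈ -19.048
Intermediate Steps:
f = 4 (f = Add(8, Mul(-1, Add(5, Mul(-1, 1)))) = Add(8, Mul(-1, Add(5, -1))) = Add(8, Mul(-1, 4)) = Add(8, -4) = 4)
Function('U')(b) = Pow(Add(3, b), -1)
Function('F')(L, c) = Add(6, Mul(Rational(2, 3), Pow(c, -1))) (Function('F')(L, c) = Add(6, Mul(2, Mul(Mul(1, Pow(3, -1)), Pow(c, -1)))) = Add(6, Mul(2, Mul(Mul(1, Rational(1, 3)), Pow(c, -1)))) = Add(6, Mul(2, Mul(Rational(1, 3), Pow(c, -1)))) = Add(6, Mul(Rational(2, 3), Pow(c, -1))))
Function('z')(j) = Mul(Rational(20, 3), j) (Function('z')(j) = Add(j, Mul(Add(6, Mul(Rational(2, 3), Pow(-2, -1))), j)) = Add(j, Mul(Add(6, Mul(Rational(2, 3), Rational(-1, 2))), j)) = Add(j, Mul(Add(6, Rational(-1, 3)), j)) = Add(j, Mul(Rational(17, 3), j)) = Mul(Rational(20, 3), j))
Mul(-20, Function('z')(Function('U')(f))) = Mul(-20, Mul(Rational(20, 3), Pow(Add(3, 4), -1))) = Mul(-20, Mul(Rational(20, 3), Pow(7, -1))) = Mul(-20, Mul(Rational(20, 3), Rational(1, 7))) = Mul(-20, Rational(20, 21)) = Rational(-400, 21)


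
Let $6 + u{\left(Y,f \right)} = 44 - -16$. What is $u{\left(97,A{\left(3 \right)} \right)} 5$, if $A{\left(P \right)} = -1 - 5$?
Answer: $270$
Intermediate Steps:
$A{\left(P \right)} = -6$ ($A{\left(P \right)} = -1 - 5 = -6$)
$u{\left(Y,f \right)} = 54$ ($u{\left(Y,f \right)} = -6 + \left(44 - -16\right) = -6 + \left(44 + 16\right) = -6 + 60 = 54$)
$u{\left(97,A{\left(3 \right)} \right)} 5 = 54 \cdot 5 = 270$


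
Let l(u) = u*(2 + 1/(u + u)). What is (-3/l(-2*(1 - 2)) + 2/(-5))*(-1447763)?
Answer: 23164208/15 ≈ 1.5443e+6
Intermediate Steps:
l(u) = u*(2 + 1/(2*u))
(-3/l(-2*(1 - 2)) + 2/(-5))*(-1447763) = (-3/(½ + 2*(-2*(1 - 2))) + 2/(-5))*(-1447763) = (-3/(½ + 2*(-2*(-1))) + 2*(-⅕))*(-1447763) = (-3/(½ + 2*2) - ⅖)*(-1447763) = (-3/(½ + 4) - ⅖)*(-1447763) = (-3/9/2 - ⅖)*(-1447763) = (-3*2/9 - ⅖)*(-1447763) = (-⅔ - ⅖)*(-1447763) = -16/15*(-1447763) = 23164208/15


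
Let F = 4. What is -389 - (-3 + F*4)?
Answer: -402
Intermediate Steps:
-389 - (-3 + F*4) = -389 - (-3 + 4*4) = -389 - (-3 + 16) = -389 - 1*13 = -389 - 13 = -402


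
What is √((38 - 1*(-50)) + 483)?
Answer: √571 ≈ 23.896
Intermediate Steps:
√((38 - 1*(-50)) + 483) = √((38 + 50) + 483) = √(88 + 483) = √571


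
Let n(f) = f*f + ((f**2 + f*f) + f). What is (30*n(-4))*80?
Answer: 105600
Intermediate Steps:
n(f) = f + 3*f**2 (n(f) = f**2 + ((f**2 + f**2) + f) = f**2 + (2*f**2 + f) = f**2 + (f + 2*f**2) = f + 3*f**2)
(30*n(-4))*80 = (30*(-4*(1 + 3*(-4))))*80 = (30*(-4*(1 - 12)))*80 = (30*(-4*(-11)))*80 = (30*44)*80 = 1320*80 = 105600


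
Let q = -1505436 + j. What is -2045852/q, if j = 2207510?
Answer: -1022926/351037 ≈ -2.9140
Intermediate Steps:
q = 702074 (q = -1505436 + 2207510 = 702074)
-2045852/q = -2045852/702074 = -2045852*1/702074 = -1022926/351037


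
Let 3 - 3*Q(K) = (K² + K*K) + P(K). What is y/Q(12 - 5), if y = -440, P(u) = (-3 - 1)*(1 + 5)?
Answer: 1320/71 ≈ 18.592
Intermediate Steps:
P(u) = -24 (P(u) = -4*6 = -24)
Q(K) = 9 - 2*K²/3 (Q(K) = 1 - ((K² + K*K) - 24)/3 = 1 - ((K² + K²) - 24)/3 = 1 - (2*K² - 24)/3 = 1 - (-24 + 2*K²)/3 = 1 + (8 - 2*K²/3) = 9 - 2*K²/3)
y/Q(12 - 5) = -440/(9 - 2*(12 - 5)²/3) = -440/(9 - ⅔*7²) = -440/(9 - ⅔*49) = -440/(9 - 98/3) = -440/(-71/3) = -440*(-3/71) = 1320/71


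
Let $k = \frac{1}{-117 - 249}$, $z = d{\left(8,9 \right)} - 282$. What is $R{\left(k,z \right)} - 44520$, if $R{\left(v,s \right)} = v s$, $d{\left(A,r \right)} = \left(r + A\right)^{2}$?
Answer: $- \frac{16294327}{366} \approx -44520.0$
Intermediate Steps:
$d{\left(A,r \right)} = \left(A + r\right)^{2}$
$z = 7$ ($z = \left(8 + 9\right)^{2} - 282 = 17^{2} - 282 = 289 - 282 = 7$)
$k = - \frac{1}{366}$ ($k = \frac{1}{-366} = - \frac{1}{366} \approx -0.0027322$)
$R{\left(v,s \right)} = s v$
$R{\left(k,z \right)} - 44520 = 7 \left(- \frac{1}{366}\right) - 44520 = - \frac{7}{366} - 44520 = - \frac{16294327}{366}$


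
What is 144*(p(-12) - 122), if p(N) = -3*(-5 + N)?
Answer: -10224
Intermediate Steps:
p(N) = 15 - 3*N
144*(p(-12) - 122) = 144*((15 - 3*(-12)) - 122) = 144*((15 + 36) - 122) = 144*(51 - 122) = 144*(-71) = -10224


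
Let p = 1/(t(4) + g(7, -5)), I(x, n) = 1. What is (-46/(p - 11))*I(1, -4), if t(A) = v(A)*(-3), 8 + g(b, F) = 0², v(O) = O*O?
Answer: 2576/617 ≈ 4.1750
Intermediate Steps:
v(O) = O²
g(b, F) = -8 (g(b, F) = -8 + 0² = -8 + 0 = -8)
t(A) = -3*A² (t(A) = A²*(-3) = -3*A²)
p = -1/56 (p = 1/(-3*4² - 8) = 1/(-3*16 - 8) = 1/(-48 - 8) = 1/(-56) = -1/56 ≈ -0.017857)
(-46/(p - 11))*I(1, -4) = (-46/(-1/56 - 11))*1 = (-46/(-617/56))*1 = -56/617*(-46)*1 = (2576/617)*1 = 2576/617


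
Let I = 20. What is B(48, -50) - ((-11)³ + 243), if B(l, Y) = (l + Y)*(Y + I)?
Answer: 1148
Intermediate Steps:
B(l, Y) = (20 + Y)*(Y + l) (B(l, Y) = (l + Y)*(Y + 20) = (Y + l)*(20 + Y) = (20 + Y)*(Y + l))
B(48, -50) - ((-11)³ + 243) = ((-50)² + 20*(-50) + 20*48 - 50*48) - ((-11)³ + 243) = (2500 - 1000 + 960 - 2400) - (-1331 + 243) = 60 - 1*(-1088) = 60 + 1088 = 1148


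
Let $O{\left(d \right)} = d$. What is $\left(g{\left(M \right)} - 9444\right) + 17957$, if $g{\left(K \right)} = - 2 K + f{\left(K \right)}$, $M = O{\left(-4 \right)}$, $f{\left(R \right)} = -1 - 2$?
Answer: $8518$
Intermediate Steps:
$f{\left(R \right)} = -3$ ($f{\left(R \right)} = -1 - 2 = -3$)
$M = -4$
$g{\left(K \right)} = -3 - 2 K$ ($g{\left(K \right)} = - 2 K - 3 = -3 - 2 K$)
$\left(g{\left(M \right)} - 9444\right) + 17957 = \left(\left(-3 - -8\right) - 9444\right) + 17957 = \left(\left(-3 + 8\right) - 9444\right) + 17957 = \left(5 - 9444\right) + 17957 = -9439 + 17957 = 8518$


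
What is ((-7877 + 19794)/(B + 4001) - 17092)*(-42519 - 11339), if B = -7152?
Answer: 2901266315122/3151 ≈ 9.2074e+8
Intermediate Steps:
((-7877 + 19794)/(B + 4001) - 17092)*(-42519 - 11339) = ((-7877 + 19794)/(-7152 + 4001) - 17092)*(-42519 - 11339) = (11917/(-3151) - 17092)*(-53858) = (11917*(-1/3151) - 17092)*(-53858) = (-11917/3151 - 17092)*(-53858) = -53868809/3151*(-53858) = 2901266315122/3151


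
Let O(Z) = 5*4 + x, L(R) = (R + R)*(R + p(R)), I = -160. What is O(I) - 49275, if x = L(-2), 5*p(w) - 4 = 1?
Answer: -49251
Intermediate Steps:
p(w) = 1 (p(w) = ⅘ + (⅕)*1 = ⅘ + ⅕ = 1)
L(R) = 2*R*(1 + R) (L(R) = (R + R)*(R + 1) = (2*R)*(1 + R) = 2*R*(1 + R))
x = 4 (x = 2*(-2)*(1 - 2) = 2*(-2)*(-1) = 4)
O(Z) = 24 (O(Z) = 5*4 + 4 = 20 + 4 = 24)
O(I) - 49275 = 24 - 49275 = -49251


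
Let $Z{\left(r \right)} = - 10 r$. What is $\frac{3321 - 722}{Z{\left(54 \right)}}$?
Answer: $- \frac{2599}{540} \approx -4.813$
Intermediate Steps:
$\frac{3321 - 722}{Z{\left(54 \right)}} = \frac{3321 - 722}{\left(-10\right) 54} = \frac{3321 - 722}{-540} = 2599 \left(- \frac{1}{540}\right) = - \frac{2599}{540}$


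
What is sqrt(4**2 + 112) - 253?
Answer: -253 + 8*sqrt(2) ≈ -241.69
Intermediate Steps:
sqrt(4**2 + 112) - 253 = sqrt(16 + 112) - 253 = sqrt(128) - 253 = 8*sqrt(2) - 253 = -253 + 8*sqrt(2)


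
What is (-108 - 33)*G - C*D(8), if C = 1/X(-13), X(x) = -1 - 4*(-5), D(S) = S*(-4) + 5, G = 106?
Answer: -283947/19 ≈ -14945.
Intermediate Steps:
D(S) = 5 - 4*S (D(S) = -4*S + 5 = 5 - 4*S)
X(x) = 19 (X(x) = -1 + 20 = 19)
C = 1/19 ≈ 0.052632
(-108 - 33)*G - C*D(8) = (-108 - 33)*106 - (5 - 4*8)/19 = -141*106 - (5 - 32)/19 = -14946 - (-27)/19 = -14946 - 1*(-27/19) = -14946 + 27/19 = -283947/19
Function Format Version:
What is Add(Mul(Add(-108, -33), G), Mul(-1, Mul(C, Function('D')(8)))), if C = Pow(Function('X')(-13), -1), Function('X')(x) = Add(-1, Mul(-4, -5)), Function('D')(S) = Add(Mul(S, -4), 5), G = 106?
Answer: Rational(-283947, 19) ≈ -14945.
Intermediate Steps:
Function('D')(S) = Add(5, Mul(-4, S)) (Function('D')(S) = Add(Mul(-4, S), 5) = Add(5, Mul(-4, S)))
Function('X')(x) = 19 (Function('X')(x) = Add(-1, 20) = 19)
C = Rational(1, 19) (C = Pow(19, -1) = Rational(1, 19) ≈ 0.052632)
Add(Mul(Add(-108, -33), G), Mul(-1, Mul(C, Function('D')(8)))) = Add(Mul(Add(-108, -33), 106), Mul(-1, Mul(Rational(1, 19), Add(5, Mul(-4, 8))))) = Add(Mul(-141, 106), Mul(-1, Mul(Rational(1, 19), Add(5, -32)))) = Add(-14946, Mul(-1, Mul(Rational(1, 19), -27))) = Add(-14946, Mul(-1, Rational(-27, 19))) = Add(-14946, Rational(27, 19)) = Rational(-283947, 19)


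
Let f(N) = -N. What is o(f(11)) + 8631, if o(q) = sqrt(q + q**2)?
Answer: 8631 + sqrt(110) ≈ 8641.5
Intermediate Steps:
o(f(11)) + 8631 = sqrt((-1*11)*(1 - 1*11)) + 8631 = sqrt(-11*(1 - 11)) + 8631 = sqrt(-11*(-10)) + 8631 = sqrt(110) + 8631 = 8631 + sqrt(110)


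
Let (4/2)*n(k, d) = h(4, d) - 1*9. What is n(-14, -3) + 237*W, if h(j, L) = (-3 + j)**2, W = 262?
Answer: 62090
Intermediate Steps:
n(k, d) = -4 (n(k, d) = ((-3 + 4)**2 - 1*9)/2 = (1**2 - 9)/2 = (1 - 9)/2 = (1/2)*(-8) = -4)
n(-14, -3) + 237*W = -4 + 237*262 = -4 + 62094 = 62090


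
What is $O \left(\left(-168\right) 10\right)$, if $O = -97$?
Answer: $162960$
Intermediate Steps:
$O \left(\left(-168\right) 10\right) = - 97 \left(\left(-168\right) 10\right) = \left(-97\right) \left(-1680\right) = 162960$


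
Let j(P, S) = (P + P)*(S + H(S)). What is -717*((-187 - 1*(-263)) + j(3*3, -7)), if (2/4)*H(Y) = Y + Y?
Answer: 397218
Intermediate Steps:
H(Y) = 4*Y (H(Y) = 2*(Y + Y) = 2*(2*Y) = 4*Y)
j(P, S) = 10*P*S (j(P, S) = (P + P)*(S + 4*S) = (2*P)*(5*S) = 10*P*S)
-717*((-187 - 1*(-263)) + j(3*3, -7)) = -717*((-187 - 1*(-263)) + 10*(3*3)*(-7)) = -717*((-187 + 263) + 10*9*(-7)) = -717*(76 - 630) = -717*(-554) = 397218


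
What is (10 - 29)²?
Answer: 361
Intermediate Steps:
(10 - 29)² = (-19)² = 361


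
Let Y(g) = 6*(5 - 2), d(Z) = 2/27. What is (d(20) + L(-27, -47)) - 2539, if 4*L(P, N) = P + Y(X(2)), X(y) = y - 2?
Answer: -274447/108 ≈ -2541.2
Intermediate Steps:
d(Z) = 2/27 (d(Z) = 2*(1/27) = 2/27)
X(y) = -2 + y
Y(g) = 18 (Y(g) = 6*3 = 18)
L(P, N) = 9/2 + P/4 (L(P, N) = (P + 18)/4 = (18 + P)/4 = 9/2 + P/4)
(d(20) + L(-27, -47)) - 2539 = (2/27 + (9/2 + (1/4)*(-27))) - 2539 = (2/27 + (9/2 - 27/4)) - 2539 = (2/27 - 9/4) - 2539 = -235/108 - 2539 = -274447/108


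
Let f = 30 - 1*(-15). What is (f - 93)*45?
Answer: -2160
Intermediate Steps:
f = 45 (f = 30 + 15 = 45)
(f - 93)*45 = (45 - 93)*45 = -48*45 = -2160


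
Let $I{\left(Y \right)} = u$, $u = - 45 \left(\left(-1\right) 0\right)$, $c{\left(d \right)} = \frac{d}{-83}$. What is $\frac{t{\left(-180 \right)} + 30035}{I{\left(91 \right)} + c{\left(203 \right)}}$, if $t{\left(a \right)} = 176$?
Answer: $- \frac{2507513}{203} \approx -12352.0$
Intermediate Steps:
$c{\left(d \right)} = - \frac{d}{83}$ ($c{\left(d \right)} = d \left(- \frac{1}{83}\right) = - \frac{d}{83}$)
$u = 0$ ($u = \left(-45\right) 0 = 0$)
$I{\left(Y \right)} = 0$
$\frac{t{\left(-180 \right)} + 30035}{I{\left(91 \right)} + c{\left(203 \right)}} = \frac{176 + 30035}{0 - \frac{203}{83}} = \frac{30211}{0 - \frac{203}{83}} = \frac{30211}{- \frac{203}{83}} = 30211 \left(- \frac{83}{203}\right) = - \frac{2507513}{203}$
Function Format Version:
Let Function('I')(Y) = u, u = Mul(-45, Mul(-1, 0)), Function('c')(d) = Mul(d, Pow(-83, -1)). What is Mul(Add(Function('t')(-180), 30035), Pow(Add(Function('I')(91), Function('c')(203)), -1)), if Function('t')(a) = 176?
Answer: Rational(-2507513, 203) ≈ -12352.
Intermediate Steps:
Function('c')(d) = Mul(Rational(-1, 83), d) (Function('c')(d) = Mul(d, Rational(-1, 83)) = Mul(Rational(-1, 83), d))
u = 0 (u = Mul(-45, 0) = 0)
Function('I')(Y) = 0
Mul(Add(Function('t')(-180), 30035), Pow(Add(Function('I')(91), Function('c')(203)), -1)) = Mul(Add(176, 30035), Pow(Add(0, Mul(Rational(-1, 83), 203)), -1)) = Mul(30211, Pow(Add(0, Rational(-203, 83)), -1)) = Mul(30211, Pow(Rational(-203, 83), -1)) = Mul(30211, Rational(-83, 203)) = Rational(-2507513, 203)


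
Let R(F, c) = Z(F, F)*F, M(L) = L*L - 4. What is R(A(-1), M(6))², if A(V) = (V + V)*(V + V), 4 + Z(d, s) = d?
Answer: 0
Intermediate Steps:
M(L) = -4 + L² (M(L) = L² - 4 = -4 + L²)
Z(d, s) = -4 + d
A(V) = 4*V² (A(V) = (2*V)*(2*V) = 4*V²)
R(F, c) = F*(-4 + F) (R(F, c) = (-4 + F)*F = F*(-4 + F))
R(A(-1), M(6))² = ((4*(-1)²)*(-4 + 4*(-1)²))² = ((4*1)*(-4 + 4*1))² = (4*(-4 + 4))² = (4*0)² = 0² = 0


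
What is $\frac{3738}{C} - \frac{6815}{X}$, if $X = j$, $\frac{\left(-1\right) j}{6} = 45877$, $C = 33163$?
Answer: $\frac{96533477}{702193362} \approx 0.13747$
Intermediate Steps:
$j = -275262$ ($j = \left(-6\right) 45877 = -275262$)
$X = -275262$
$\frac{3738}{C} - \frac{6815}{X} = \frac{3738}{33163} - \frac{6815}{-275262} = 3738 \cdot \frac{1}{33163} - - \frac{6815}{275262} = \frac{3738}{33163} + \frac{6815}{275262} = \frac{96533477}{702193362}$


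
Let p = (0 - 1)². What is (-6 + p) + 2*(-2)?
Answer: -9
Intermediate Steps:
p = 1 (p = (-1)² = 1)
(-6 + p) + 2*(-2) = (-6 + 1) + 2*(-2) = -5 - 4 = -9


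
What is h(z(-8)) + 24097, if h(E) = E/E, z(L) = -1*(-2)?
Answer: 24098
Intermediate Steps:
z(L) = 2
h(E) = 1
h(z(-8)) + 24097 = 1 + 24097 = 24098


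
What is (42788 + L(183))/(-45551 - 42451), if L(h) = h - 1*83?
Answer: -7148/14667 ≈ -0.48735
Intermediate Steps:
L(h) = -83 + h (L(h) = h - 83 = -83 + h)
(42788 + L(183))/(-45551 - 42451) = (42788 + (-83 + 183))/(-45551 - 42451) = (42788 + 100)/(-88002) = 42888*(-1/88002) = -7148/14667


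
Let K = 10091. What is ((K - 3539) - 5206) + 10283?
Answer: 11629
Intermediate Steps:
((K - 3539) - 5206) + 10283 = ((10091 - 3539) - 5206) + 10283 = (6552 - 5206) + 10283 = 1346 + 10283 = 11629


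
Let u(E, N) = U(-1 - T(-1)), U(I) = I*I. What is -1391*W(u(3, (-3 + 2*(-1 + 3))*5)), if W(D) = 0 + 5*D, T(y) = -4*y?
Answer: -173875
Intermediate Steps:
U(I) = I²
u(E, N) = 25 (u(E, N) = (-1 - (-4)*(-1))² = (-1 - 1*4)² = (-1 - 4)² = (-5)² = 25)
W(D) = 5*D
-1391*W(u(3, (-3 + 2*(-1 + 3))*5)) = -6955*25 = -1391*125 = -173875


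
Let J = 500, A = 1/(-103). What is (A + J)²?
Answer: 2652147001/10609 ≈ 2.4999e+5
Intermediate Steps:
A = -1/103 ≈ -0.0097087
(A + J)² = (-1/103 + 500)² = (51499/103)² = 2652147001/10609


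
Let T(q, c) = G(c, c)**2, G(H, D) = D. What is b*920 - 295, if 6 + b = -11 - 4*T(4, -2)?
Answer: -30655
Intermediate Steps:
T(q, c) = c**2
b = -33 (b = -6 + (-11 - 4*(-2)**2) = -6 + (-11 - 4*4) = -6 + (-11 - 16) = -6 - 27 = -33)
b*920 - 295 = -33*920 - 295 = -30360 - 295 = -30655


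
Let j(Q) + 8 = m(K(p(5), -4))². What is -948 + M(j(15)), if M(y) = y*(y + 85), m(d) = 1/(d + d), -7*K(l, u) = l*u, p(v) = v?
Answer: -3998427999/2560000 ≈ -1561.9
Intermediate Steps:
K(l, u) = -l*u/7
m(d) = 1/(2*d)
j(Q) = -12751/1600 (j(Q) = -8 + (1/(2*((-⅐*5*(-4)))))² = -8 + (1/(2*(20/7)))² = -8 + ((½)*(7/20))² = -8 + (7/40)² = -8 + 49/1600 = -12751/1600)
M(y) = y*(85 + y)
-948 + M(j(15)) = -948 - 12751*(85 - 12751/1600)/1600 = -948 - 12751/1600*123249/1600 = -948 - 1571547999/2560000 = -3998427999/2560000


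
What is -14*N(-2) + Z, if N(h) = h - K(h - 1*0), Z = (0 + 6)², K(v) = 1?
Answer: 78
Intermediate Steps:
Z = 36 (Z = 6² = 36)
N(h) = -1 + h (N(h) = h - 1*1 = h - 1 = -1 + h)
-14*N(-2) + Z = -14*(-1 - 2) + 36 = -14*(-3) + 36 = 42 + 36 = 78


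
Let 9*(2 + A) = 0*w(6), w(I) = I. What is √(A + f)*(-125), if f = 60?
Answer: -125*√58 ≈ -951.97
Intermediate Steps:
A = -2 (A = -2 + (0*6)/9 = -2 + (⅑)*0 = -2 + 0 = -2)
√(A + f)*(-125) = √(-2 + 60)*(-125) = √58*(-125) = -125*√58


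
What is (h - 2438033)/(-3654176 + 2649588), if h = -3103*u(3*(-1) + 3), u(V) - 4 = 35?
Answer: 98425/38638 ≈ 2.5474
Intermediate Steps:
u(V) = 39 (u(V) = 4 + 35 = 39)
h = -121017 (h = -3103*39 = -121017)
(h - 2438033)/(-3654176 + 2649588) = (-121017 - 2438033)/(-3654176 + 2649588) = -2559050/(-1004588) = -2559050*(-1/1004588) = 98425/38638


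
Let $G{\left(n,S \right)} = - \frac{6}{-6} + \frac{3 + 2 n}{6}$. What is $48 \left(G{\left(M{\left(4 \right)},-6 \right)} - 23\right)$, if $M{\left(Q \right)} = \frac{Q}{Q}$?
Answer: $-1016$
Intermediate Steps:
$M{\left(Q \right)} = 1$
$G{\left(n,S \right)} = \frac{3}{2} + \frac{n}{3}$ ($G{\left(n,S \right)} = \left(-6\right) \left(- \frac{1}{6}\right) + \left(3 + 2 n\right) \frac{1}{6} = 1 + \left(\frac{1}{2} + \frac{n}{3}\right) = \frac{3}{2} + \frac{n}{3}$)
$48 \left(G{\left(M{\left(4 \right)},-6 \right)} - 23\right) = 48 \left(\left(\frac{3}{2} + \frac{1}{3} \cdot 1\right) - 23\right) = 48 \left(\left(\frac{3}{2} + \frac{1}{3}\right) - 23\right) = 48 \left(\frac{11}{6} - 23\right) = 48 \left(- \frac{127}{6}\right) = -1016$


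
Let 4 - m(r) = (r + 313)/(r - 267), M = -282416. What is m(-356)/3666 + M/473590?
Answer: -24763660153/41601566370 ≈ -0.59526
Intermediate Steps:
m(r) = 4 - (313 + r)/(-267 + r) (m(r) = 4 - (r + 313)/(r - 267) = 4 - (313 + r)/(-267 + r))
m(-356)/3666 + M/473590 = ((-1381 + 3*(-356))/(-267 - 356))/3666 - 282416/473590 = ((-1381 - 1068)/(-623))*(1/3666) - 282416*1/473590 = -1/623*(-2449)*(1/3666) - 141208/236795 = (2449/623)*(1/3666) - 141208/236795 = 2449/2283918 - 141208/236795 = -24763660153/41601566370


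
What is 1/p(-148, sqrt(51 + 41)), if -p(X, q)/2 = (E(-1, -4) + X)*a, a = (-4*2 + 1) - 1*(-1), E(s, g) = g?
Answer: -1/1824 ≈ -0.00054825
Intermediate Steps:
a = -6 (a = (-8 + 1) + 1 = -7 + 1 = -6)
p(X, q) = -48 + 12*X (p(X, q) = -2*(-4 + X)*(-6) = -2*(24 - 6*X) = -48 + 12*X)
1/p(-148, sqrt(51 + 41)) = 1/(-48 + 12*(-148)) = 1/(-48 - 1776) = 1/(-1824) = -1/1824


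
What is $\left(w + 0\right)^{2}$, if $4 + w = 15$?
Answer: $121$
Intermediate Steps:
$w = 11$ ($w = -4 + 15 = 11$)
$\left(w + 0\right)^{2} = \left(11 + 0\right)^{2} = 11^{2} = 121$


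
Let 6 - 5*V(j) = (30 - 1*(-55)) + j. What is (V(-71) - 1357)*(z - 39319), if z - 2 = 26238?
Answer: 88845647/5 ≈ 1.7769e+7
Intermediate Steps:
V(j) = -79/5 - j/5 (V(j) = 6/5 - ((30 - 1*(-55)) + j)/5 = 6/5 - ((30 + 55) + j)/5 = 6/5 - (85 + j)/5 = 6/5 + (-17 - j/5) = -79/5 - j/5)
z = 26240 (z = 2 + 26238 = 26240)
(V(-71) - 1357)*(z - 39319) = ((-79/5 - ⅕*(-71)) - 1357)*(26240 - 39319) = ((-79/5 + 71/5) - 1357)*(-13079) = (-8/5 - 1357)*(-13079) = -6793/5*(-13079) = 88845647/5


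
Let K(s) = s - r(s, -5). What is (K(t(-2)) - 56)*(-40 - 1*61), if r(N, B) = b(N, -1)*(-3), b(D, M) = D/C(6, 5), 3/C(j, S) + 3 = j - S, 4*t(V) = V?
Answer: 11211/2 ≈ 5605.5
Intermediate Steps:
t(V) = V/4
C(j, S) = 3/(-3 + j - S) (C(j, S) = 3/(-3 + (j - S)) = 3/(-3 + j - S))
b(D, M) = -2*D/3 (b(D, M) = D/((3/(-3 + 6 - 1*5))) = D/((3/(-3 + 6 - 5))) = D/((3/(-2))) = D/((3*(-½))) = D/(-3/2) = D*(-⅔) = -2*D/3)
r(N, B) = 2*N (r(N, B) = -2*N/3*(-3) = 2*N)
K(s) = -s (K(s) = s - 2*s = -s)
(K(t(-2)) - 56)*(-40 - 1*61) = (-(-2)/4 - 56)*(-40 - 1*61) = (-1*(-½) - 56)*(-40 - 61) = (½ - 56)*(-101) = -111/2*(-101) = 11211/2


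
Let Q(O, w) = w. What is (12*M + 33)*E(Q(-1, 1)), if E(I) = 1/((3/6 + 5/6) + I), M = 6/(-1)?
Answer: -117/7 ≈ -16.714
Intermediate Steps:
M = -6 (M = 6*(-1) = -6)
E(I) = 1/(4/3 + I) (E(I) = 1/((3*(1/6) + 5*(1/6)) + I) = 1/((1/2 + 5/6) + I) = 1/(4/3 + I))
(12*M + 33)*E(Q(-1, 1)) = (12*(-6) + 33)*(3/(4 + 3*1)) = (-72 + 33)*(3/(4 + 3)) = -117/7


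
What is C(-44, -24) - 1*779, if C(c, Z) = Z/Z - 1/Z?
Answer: -18671/24 ≈ -777.96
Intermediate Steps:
C(c, Z) = 1 - 1/Z
C(-44, -24) - 1*779 = (-1 - 24)/(-24) - 1*779 = -1/24*(-25) - 779 = 25/24 - 779 = -18671/24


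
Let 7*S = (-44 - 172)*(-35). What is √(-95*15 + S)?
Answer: I*√345 ≈ 18.574*I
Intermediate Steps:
S = 1080 (S = ((-44 - 172)*(-35))/7 = (-216*(-35))/7 = (⅐)*7560 = 1080)
√(-95*15 + S) = √(-95*15 + 1080) = √(-1425 + 1080) = √(-345) = I*√345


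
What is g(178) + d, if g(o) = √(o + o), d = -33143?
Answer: -33143 + 2*√89 ≈ -33124.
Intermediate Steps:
g(o) = √2*√o (g(o) = √(2*o) = √2*√o)
g(178) + d = √2*√178 - 33143 = 2*√89 - 33143 = -33143 + 2*√89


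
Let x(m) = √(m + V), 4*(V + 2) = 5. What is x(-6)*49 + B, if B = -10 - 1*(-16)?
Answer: 6 + 147*I*√3/2 ≈ 6.0 + 127.31*I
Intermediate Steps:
V = -¾ (V = -2 + (¼)*5 = -2 + 5/4 = -¾ ≈ -0.75000)
x(m) = √(-¾ + m) (x(m) = √(m - ¾) = √(-¾ + m))
B = 6 (B = -10 + 16 = 6)
x(-6)*49 + B = (√(-3 + 4*(-6))/2)*49 + 6 = (√(-3 - 24)/2)*49 + 6 = (√(-27)/2)*49 + 6 = ((3*I*√3)/2)*49 + 6 = (3*I*√3/2)*49 + 6 = 147*I*√3/2 + 6 = 6 + 147*I*√3/2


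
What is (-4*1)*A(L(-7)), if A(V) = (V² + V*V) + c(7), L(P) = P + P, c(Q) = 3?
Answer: -1580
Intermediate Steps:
L(P) = 2*P
A(V) = 3 + 2*V² (A(V) = (V² + V*V) + 3 = (V² + V²) + 3 = 2*V² + 3 = 3 + 2*V²)
(-4*1)*A(L(-7)) = (-4*1)*(3 + 2*(2*(-7))²) = -4*(3 + 2*(-14)²) = -4*(3 + 2*196) = -4*(3 + 392) = -4*395 = -1580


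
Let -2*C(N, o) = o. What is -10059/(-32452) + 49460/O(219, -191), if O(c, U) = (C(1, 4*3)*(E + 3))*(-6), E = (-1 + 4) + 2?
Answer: 14356901/83448 ≈ 172.05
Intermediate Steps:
C(N, o) = -o/2
E = 5 (E = 3 + 2 = 5)
O(c, U) = 288 (O(c, U) = ((-2*3)*(5 + 3))*(-6) = (-½*12*8)*(-6) = -6*8*(-6) = -48*(-6) = 288)
-10059/(-32452) + 49460/O(219, -191) = -10059/(-32452) + 49460/288 = -10059*(-1/32452) + 49460*(1/288) = 1437/4636 + 12365/72 = 14356901/83448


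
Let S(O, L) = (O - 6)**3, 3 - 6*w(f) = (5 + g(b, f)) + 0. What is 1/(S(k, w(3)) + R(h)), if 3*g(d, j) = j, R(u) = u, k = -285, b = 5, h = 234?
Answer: -1/24641937 ≈ -4.0581e-8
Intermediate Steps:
g(d, j) = j/3
w(f) = -1/3 - f/18 (w(f) = 1/2 - ((5 + f/3) + 0)/6 = 1/2 - (5 + f/3)/6 = 1/2 + (-5/6 - f/18) = -1/3 - f/18)
S(O, L) = (-6 + O)**3
1/(S(k, w(3)) + R(h)) = 1/((-6 - 285)**3 + 234) = 1/((-291)**3 + 234) = 1/(-24642171 + 234) = 1/(-24641937) = -1/24641937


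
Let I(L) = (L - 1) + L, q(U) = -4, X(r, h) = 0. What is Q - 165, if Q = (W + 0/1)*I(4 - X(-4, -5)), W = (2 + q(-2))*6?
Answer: -249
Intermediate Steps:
W = -12 (W = (2 - 4)*6 = -2*6 = -12)
I(L) = -1 + 2*L (I(L) = (-1 + L) + L = -1 + 2*L)
Q = -84 (Q = (-12 + 0/1)*(-1 + 2*(4 - 1*0)) = (-12 + 0*1)*(-1 + 2*(4 + 0)) = (-12 + 0)*(-1 + 2*4) = -12*(-1 + 8) = -12*7 = -84)
Q - 165 = -84 - 165 = -249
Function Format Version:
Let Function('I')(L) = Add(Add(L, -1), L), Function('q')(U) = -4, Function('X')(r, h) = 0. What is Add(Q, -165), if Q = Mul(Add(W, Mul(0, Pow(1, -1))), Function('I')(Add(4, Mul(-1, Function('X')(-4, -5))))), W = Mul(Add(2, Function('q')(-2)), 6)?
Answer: -249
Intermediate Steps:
W = -12 (W = Mul(Add(2, -4), 6) = Mul(-2, 6) = -12)
Function('I')(L) = Add(-1, Mul(2, L)) (Function('I')(L) = Add(Add(-1, L), L) = Add(-1, Mul(2, L)))
Q = -84 (Q = Mul(Add(-12, Mul(0, Pow(1, -1))), Add(-1, Mul(2, Add(4, Mul(-1, 0))))) = Mul(Add(-12, Mul(0, 1)), Add(-1, Mul(2, Add(4, 0)))) = Mul(Add(-12, 0), Add(-1, Mul(2, 4))) = Mul(-12, Add(-1, 8)) = Mul(-12, 7) = -84)
Add(Q, -165) = Add(-84, -165) = -249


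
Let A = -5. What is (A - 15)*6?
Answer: -120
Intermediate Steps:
(A - 15)*6 = (-5 - 15)*6 = -20*6 = -120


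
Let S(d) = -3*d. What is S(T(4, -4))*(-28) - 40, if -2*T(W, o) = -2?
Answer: 44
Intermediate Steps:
T(W, o) = 1 (T(W, o) = -½*(-2) = 1)
S(T(4, -4))*(-28) - 40 = -3*1*(-28) - 40 = -3*(-28) - 40 = 84 - 40 = 44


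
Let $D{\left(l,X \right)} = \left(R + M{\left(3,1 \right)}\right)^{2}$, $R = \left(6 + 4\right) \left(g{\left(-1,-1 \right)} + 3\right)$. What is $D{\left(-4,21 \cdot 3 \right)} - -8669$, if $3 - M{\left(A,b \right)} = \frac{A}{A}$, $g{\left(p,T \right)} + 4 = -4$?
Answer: $10973$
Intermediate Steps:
$g{\left(p,T \right)} = -8$ ($g{\left(p,T \right)} = -4 - 4 = -8$)
$M{\left(A,b \right)} = 2$ ($M{\left(A,b \right)} = 3 - \frac{A}{A} = 3 - 1 = 2$)
$R = -50$ ($R = \left(6 + 4\right) \left(-8 + 3\right) = 10 \left(-5\right) = -50$)
$D{\left(l,X \right)} = 2304$ ($D{\left(l,X \right)} = \left(-50 + 2\right)^{2} = \left(-48\right)^{2} = 2304$)
$D{\left(-4,21 \cdot 3 \right)} - -8669 = 2304 - -8669 = 2304 + 8669 = 10973$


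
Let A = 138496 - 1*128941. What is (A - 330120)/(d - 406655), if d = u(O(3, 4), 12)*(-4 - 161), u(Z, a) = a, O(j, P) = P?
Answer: 64113/81727 ≈ 0.78448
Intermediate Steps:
A = 9555 (A = 138496 - 128941 = 9555)
d = -1980 (d = 12*(-4 - 161) = 12*(-165) = -1980)
(A - 330120)/(d - 406655) = (9555 - 330120)/(-1980 - 406655) = -320565/(-408635) = -320565*(-1/408635) = 64113/81727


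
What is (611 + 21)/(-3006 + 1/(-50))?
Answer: -31600/150301 ≈ -0.21024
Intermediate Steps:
(611 + 21)/(-3006 + 1/(-50)) = 632/(-3006 - 1/50) = 632/(-150301/50) = 632*(-50/150301) = -31600/150301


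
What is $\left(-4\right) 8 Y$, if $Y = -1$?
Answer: $32$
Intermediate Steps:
$\left(-4\right) 8 Y = \left(-4\right) 8 \left(-1\right) = \left(-32\right) \left(-1\right) = 32$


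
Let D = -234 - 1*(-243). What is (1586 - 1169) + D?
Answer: 426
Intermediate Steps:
D = 9 (D = -234 + 243 = 9)
(1586 - 1169) + D = (1586 - 1169) + 9 = 417 + 9 = 426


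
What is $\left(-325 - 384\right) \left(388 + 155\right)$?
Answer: $-384987$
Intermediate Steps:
$\left(-325 - 384\right) \left(388 + 155\right) = \left(-709\right) 543 = -384987$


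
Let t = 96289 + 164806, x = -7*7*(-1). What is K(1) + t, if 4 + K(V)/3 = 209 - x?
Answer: 261563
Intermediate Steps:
x = 49 (x = -49*(-1) = 49)
K(V) = 468 (K(V) = -12 + 3*(209 - 1*49) = -12 + 3*(209 - 49) = -12 + 3*160 = -12 + 480 = 468)
t = 261095
K(1) + t = 468 + 261095 = 261563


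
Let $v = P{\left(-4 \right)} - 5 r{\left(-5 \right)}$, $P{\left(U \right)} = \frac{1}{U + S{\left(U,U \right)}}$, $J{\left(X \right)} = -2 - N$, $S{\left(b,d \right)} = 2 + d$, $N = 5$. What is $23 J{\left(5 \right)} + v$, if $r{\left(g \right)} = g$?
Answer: $- \frac{817}{6} \approx -136.17$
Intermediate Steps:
$J{\left(X \right)} = -7$ ($J{\left(X \right)} = -2 - 5 = -7$)
$P{\left(U \right)} = \frac{1}{2 + 2 U}$ ($P{\left(U \right)} = \frac{1}{U + \left(2 + U\right)} = \frac{1}{2 + 2 U}$)
$v = \frac{149}{6}$ ($v = \frac{1}{2 \left(1 - 4\right)} - -25 = \frac{1}{2 \left(-3\right)} + 25 = \frac{1}{2} \left(- \frac{1}{3}\right) + 25 = - \frac{1}{6} + 25 = \frac{149}{6} \approx 24.833$)
$23 J{\left(5 \right)} + v = 23 \left(-7\right) + \frac{149}{6} = -161 + \frac{149}{6} = - \frac{817}{6}$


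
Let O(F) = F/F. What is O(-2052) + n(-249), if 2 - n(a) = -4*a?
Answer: -993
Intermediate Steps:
n(a) = 2 + 4*a (n(a) = 2 - (-4)*a = 2 + 4*a)
O(F) = 1
O(-2052) + n(-249) = 1 + (2 + 4*(-249)) = 1 + (2 - 996) = 1 - 994 = -993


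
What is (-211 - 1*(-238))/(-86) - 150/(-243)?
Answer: 2113/6966 ≈ 0.30333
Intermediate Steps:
(-211 - 1*(-238))/(-86) - 150/(-243) = (-211 + 238)*(-1/86) - 150*(-1/243) = 27*(-1/86) + 50/81 = -27/86 + 50/81 = 2113/6966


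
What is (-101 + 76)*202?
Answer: -5050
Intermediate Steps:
(-101 + 76)*202 = -25*202 = -5050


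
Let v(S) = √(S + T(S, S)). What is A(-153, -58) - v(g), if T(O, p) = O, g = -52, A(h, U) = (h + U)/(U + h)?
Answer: 1 - 2*I*√26 ≈ 1.0 - 10.198*I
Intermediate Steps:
A(h, U) = 1 (A(h, U) = (U + h)/(U + h) = 1)
v(S) = √2*√S (v(S) = √(S + S) = √(2*S) = √2*√S)
A(-153, -58) - v(g) = 1 - √2*√(-52) = 1 - √2*2*I*√13 = 1 - 2*I*√26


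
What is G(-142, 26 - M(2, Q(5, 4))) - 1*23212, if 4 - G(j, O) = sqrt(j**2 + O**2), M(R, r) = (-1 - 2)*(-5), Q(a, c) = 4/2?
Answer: -23208 - sqrt(20285) ≈ -23350.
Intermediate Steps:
Q(a, c) = 2 (Q(a, c) = 4*(1/2) = 2)
M(R, r) = 15 (M(R, r) = -3*(-5) = 15)
G(j, O) = 4 - sqrt(O**2 + j**2) (G(j, O) = 4 - sqrt(j**2 + O**2) = 4 - sqrt(O**2 + j**2))
G(-142, 26 - M(2, Q(5, 4))) - 1*23212 = (4 - sqrt((26 - 1*15)**2 + (-142)**2)) - 1*23212 = (4 - sqrt((26 - 15)**2 + 20164)) - 23212 = (4 - sqrt(11**2 + 20164)) - 23212 = (4 - sqrt(121 + 20164)) - 23212 = (4 - sqrt(20285)) - 23212 = -23208 - sqrt(20285)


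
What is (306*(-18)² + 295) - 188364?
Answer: -88925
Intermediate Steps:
(306*(-18)² + 295) - 188364 = (306*324 + 295) - 188364 = (99144 + 295) - 188364 = 99439 - 188364 = -88925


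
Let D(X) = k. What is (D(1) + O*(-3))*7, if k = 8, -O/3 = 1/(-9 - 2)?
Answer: 553/11 ≈ 50.273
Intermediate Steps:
O = 3/11 (O = -3/(-9 - 2) = -3/(-11) = -3*(-1/11) = 3/11 ≈ 0.27273)
D(X) = 8
(D(1) + O*(-3))*7 = (8 + (3/11)*(-3))*7 = (8 - 9/11)*7 = (79/11)*7 = 553/11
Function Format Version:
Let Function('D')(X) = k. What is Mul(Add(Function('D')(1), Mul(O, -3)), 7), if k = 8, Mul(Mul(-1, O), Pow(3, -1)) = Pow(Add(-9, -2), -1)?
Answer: Rational(553, 11) ≈ 50.273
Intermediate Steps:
O = Rational(3, 11) (O = Mul(-3, Pow(Add(-9, -2), -1)) = Mul(-3, Pow(-11, -1)) = Mul(-3, Rational(-1, 11)) = Rational(3, 11) ≈ 0.27273)
Function('D')(X) = 8
Mul(Add(Function('D')(1), Mul(O, -3)), 7) = Mul(Add(8, Mul(Rational(3, 11), -3)), 7) = Mul(Add(8, Rational(-9, 11)), 7) = Mul(Rational(79, 11), 7) = Rational(553, 11)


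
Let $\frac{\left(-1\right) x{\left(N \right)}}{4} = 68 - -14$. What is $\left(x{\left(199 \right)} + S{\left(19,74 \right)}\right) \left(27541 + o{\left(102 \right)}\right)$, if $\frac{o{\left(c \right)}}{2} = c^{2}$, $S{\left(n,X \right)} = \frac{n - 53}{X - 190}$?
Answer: $- \frac{918969443}{58} \approx -1.5844 \cdot 10^{7}$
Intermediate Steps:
$S{\left(n,X \right)} = \frac{-53 + n}{-190 + X}$
$x{\left(N \right)} = -328$ ($x{\left(N \right)} = - 4 \left(68 - -14\right) = - 4 \left(68 + 14\right) = \left(-4\right) 82 = -328$)
$o{\left(c \right)} = 2 c^{2}$
$\left(x{\left(199 \right)} + S{\left(19,74 \right)}\right) \left(27541 + o{\left(102 \right)}\right) = \left(-328 + \frac{-53 + 19}{-190 + 74}\right) \left(27541 + 2 \cdot 102^{2}\right) = \left(-328 + \frac{1}{-116} \left(-34\right)\right) \left(27541 + 2 \cdot 10404\right) = \left(-328 - - \frac{17}{58}\right) \left(27541 + 20808\right) = \left(-328 + \frac{17}{58}\right) 48349 = \left(- \frac{19007}{58}\right) 48349 = - \frac{918969443}{58}$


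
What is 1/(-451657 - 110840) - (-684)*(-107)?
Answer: -41168030437/562497 ≈ -73188.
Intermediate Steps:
1/(-451657 - 110840) - (-684)*(-107) = 1/(-562497) - 1*73188 = -1/562497 - 73188 = -41168030437/562497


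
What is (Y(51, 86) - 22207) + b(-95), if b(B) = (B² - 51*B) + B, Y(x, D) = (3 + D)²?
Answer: -511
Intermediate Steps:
b(B) = B² - 50*B
(Y(51, 86) - 22207) + b(-95) = ((3 + 86)² - 22207) - 95*(-50 - 95) = (89² - 22207) - 95*(-145) = (7921 - 22207) + 13775 = -14286 + 13775 = -511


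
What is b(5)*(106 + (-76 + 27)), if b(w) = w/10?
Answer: 57/2 ≈ 28.500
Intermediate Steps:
b(w) = w/10 (b(w) = w*(⅒) = w/10)
b(5)*(106 + (-76 + 27)) = ((⅒)*5)*(106 + (-76 + 27)) = (106 - 49)/2 = (½)*57 = 57/2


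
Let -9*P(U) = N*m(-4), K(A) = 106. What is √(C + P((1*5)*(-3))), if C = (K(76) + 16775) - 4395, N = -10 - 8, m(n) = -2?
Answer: 79*√2 ≈ 111.72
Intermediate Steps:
N = -18
P(U) = -4 (P(U) = -(-2)*(-2) = -⅑*36 = -4)
C = 12486 (C = (106 + 16775) - 4395 = 16881 - 4395 = 12486)
√(C + P((1*5)*(-3))) = √(12486 - 4) = √12482 = 79*√2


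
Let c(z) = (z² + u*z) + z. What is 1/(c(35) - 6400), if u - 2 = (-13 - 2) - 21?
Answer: -1/6330 ≈ -0.00015798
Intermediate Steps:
u = -34 (u = 2 + ((-13 - 2) - 21) = 2 + (-15 - 21) = 2 - 36 = -34)
c(z) = z² - 33*z (c(z) = (z² - 34*z) + z = z² - 33*z)
1/(c(35) - 6400) = 1/(35*(-33 + 35) - 6400) = 1/(35*2 - 6400) = 1/(70 - 6400) = 1/(-6330) = -1/6330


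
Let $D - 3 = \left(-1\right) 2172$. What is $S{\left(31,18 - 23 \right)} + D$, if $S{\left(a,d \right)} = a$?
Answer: $-2138$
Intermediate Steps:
$D = -2169$ ($D = 3 - 2172 = -2169$)
$S{\left(31,18 - 23 \right)} + D = 31 - 2169 = -2138$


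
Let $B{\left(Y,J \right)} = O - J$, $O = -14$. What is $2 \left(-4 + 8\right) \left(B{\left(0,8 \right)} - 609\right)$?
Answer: $-5048$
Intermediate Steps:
$B{\left(Y,J \right)} = -14 - J$
$2 \left(-4 + 8\right) \left(B{\left(0,8 \right)} - 609\right) = 2 \left(-4 + 8\right) \left(\left(-14 - 8\right) - 609\right) = 2 \cdot 4 \left(\left(-14 - 8\right) - 609\right) = 8 \left(-22 - 609\right) = 8 \left(-631\right) = -5048$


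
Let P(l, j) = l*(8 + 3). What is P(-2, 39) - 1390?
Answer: -1412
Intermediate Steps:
P(l, j) = 11*l (P(l, j) = l*11 = 11*l)
P(-2, 39) - 1390 = 11*(-2) - 1390 = -22 - 1390 = -1412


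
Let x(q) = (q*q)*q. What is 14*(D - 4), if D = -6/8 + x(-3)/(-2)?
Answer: 245/2 ≈ 122.50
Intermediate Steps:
x(q) = q³ (x(q) = q²*q = q³)
D = 51/4 (D = -6/8 + (-3)³/(-2) = -6*⅛ - 27*(-½) = -¾ + 27/2 = 51/4 ≈ 12.750)
14*(D - 4) = 14*(51/4 - 4) = 14*(35/4) = 245/2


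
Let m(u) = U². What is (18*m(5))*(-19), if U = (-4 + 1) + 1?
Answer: -1368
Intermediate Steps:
U = -2 (U = -3 + 1 = -2)
m(u) = 4 (m(u) = (-2)² = 4)
(18*m(5))*(-19) = (18*4)*(-19) = 72*(-19) = -1368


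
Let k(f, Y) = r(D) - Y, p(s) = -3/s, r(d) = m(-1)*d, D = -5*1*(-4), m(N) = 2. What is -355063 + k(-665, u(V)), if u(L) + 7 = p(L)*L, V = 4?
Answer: -355013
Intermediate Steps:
D = 20 (D = -5*(-4) = 20)
r(d) = 2*d
u(L) = -10 (u(L) = -7 + (-3/L)*L = -7 - 3 = -10)
k(f, Y) = 40 - Y (k(f, Y) = 2*20 - Y = 40 - Y)
-355063 + k(-665, u(V)) = -355063 + (40 - 1*(-10)) = -355063 + (40 + 10) = -355063 + 50 = -355013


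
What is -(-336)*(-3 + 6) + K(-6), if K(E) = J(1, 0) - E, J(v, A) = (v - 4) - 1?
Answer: 1010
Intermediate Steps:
J(v, A) = -5 + v (J(v, A) = (-4 + v) - 1 = -5 + v)
K(E) = -4 - E (K(E) = (-5 + 1) - E = -4 - E)
-(-336)*(-3 + 6) + K(-6) = -(-336)*(-3 + 6) + (-4 - 1*(-6)) = -(-336)*3 + (-4 + 6) = -84*(-12) + 2 = 1008 + 2 = 1010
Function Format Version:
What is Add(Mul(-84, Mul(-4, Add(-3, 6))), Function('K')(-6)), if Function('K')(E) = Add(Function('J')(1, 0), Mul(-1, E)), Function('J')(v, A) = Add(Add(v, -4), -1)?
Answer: 1010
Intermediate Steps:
Function('J')(v, A) = Add(-5, v) (Function('J')(v, A) = Add(Add(-4, v), -1) = Add(-5, v))
Function('K')(E) = Add(-4, Mul(-1, E)) (Function('K')(E) = Add(Add(-5, 1), Mul(-1, E)) = Add(-4, Mul(-1, E)))
Add(Mul(-84, Mul(-4, Add(-3, 6))), Function('K')(-6)) = Add(Mul(-84, Mul(-4, Add(-3, 6))), Add(-4, Mul(-1, -6))) = Add(Mul(-84, Mul(-4, 3)), Add(-4, 6)) = Add(Mul(-84, -12), 2) = Add(1008, 2) = 1010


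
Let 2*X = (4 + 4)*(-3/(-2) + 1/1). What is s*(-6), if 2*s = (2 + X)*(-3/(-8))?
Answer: -27/2 ≈ -13.500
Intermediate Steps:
X = 10 (X = ((4 + 4)*(-3/(-2) + 1/1))/2 = (8*(-3*(-½) + 1*1))/2 = (8*(3/2 + 1))/2 = (8*(5/2))/2 = (½)*20 = 10)
s = 9/4 (s = ((2 + 10)*(-3/(-8)))/2 = (12*(-3*(-⅛)))/2 = (12*(3/8))/2 = (½)*(9/2) = 9/4 ≈ 2.2500)
s*(-6) = (9/4)*(-6) = -27/2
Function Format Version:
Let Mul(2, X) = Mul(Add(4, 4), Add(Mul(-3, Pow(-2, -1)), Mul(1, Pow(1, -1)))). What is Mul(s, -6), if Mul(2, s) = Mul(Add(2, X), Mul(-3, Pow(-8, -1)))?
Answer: Rational(-27, 2) ≈ -13.500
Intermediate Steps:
X = 10 (X = Mul(Rational(1, 2), Mul(Add(4, 4), Add(Mul(-3, Pow(-2, -1)), Mul(1, Pow(1, -1))))) = Mul(Rational(1, 2), Mul(8, Add(Mul(-3, Rational(-1, 2)), Mul(1, 1)))) = Mul(Rational(1, 2), Mul(8, Add(Rational(3, 2), 1))) = Mul(Rational(1, 2), Mul(8, Rational(5, 2))) = Mul(Rational(1, 2), 20) = 10)
s = Rational(9, 4) (s = Mul(Rational(1, 2), Mul(Add(2, 10), Mul(-3, Pow(-8, -1)))) = Mul(Rational(1, 2), Mul(12, Mul(-3, Rational(-1, 8)))) = Mul(Rational(1, 2), Mul(12, Rational(3, 8))) = Mul(Rational(1, 2), Rational(9, 2)) = Rational(9, 4) ≈ 2.2500)
Mul(s, -6) = Mul(Rational(9, 4), -6) = Rational(-27, 2)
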